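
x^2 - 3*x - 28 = (x - 7)*(x + 4)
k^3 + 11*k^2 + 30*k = k*(k + 5)*(k + 6)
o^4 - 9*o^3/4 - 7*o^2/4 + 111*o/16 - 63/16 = (o - 3/2)^2*(o - 1)*(o + 7/4)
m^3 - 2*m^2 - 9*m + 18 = (m - 3)*(m - 2)*(m + 3)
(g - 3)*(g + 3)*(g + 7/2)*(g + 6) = g^4 + 19*g^3/2 + 12*g^2 - 171*g/2 - 189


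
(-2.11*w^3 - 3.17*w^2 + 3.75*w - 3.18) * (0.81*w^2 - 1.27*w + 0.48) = -1.7091*w^5 + 0.112*w^4 + 6.0506*w^3 - 8.8599*w^2 + 5.8386*w - 1.5264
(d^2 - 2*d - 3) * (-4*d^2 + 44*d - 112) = -4*d^4 + 52*d^3 - 188*d^2 + 92*d + 336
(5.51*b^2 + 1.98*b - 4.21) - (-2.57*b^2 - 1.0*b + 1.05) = 8.08*b^2 + 2.98*b - 5.26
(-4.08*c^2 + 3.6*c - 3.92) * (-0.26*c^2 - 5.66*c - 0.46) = 1.0608*c^4 + 22.1568*c^3 - 17.48*c^2 + 20.5312*c + 1.8032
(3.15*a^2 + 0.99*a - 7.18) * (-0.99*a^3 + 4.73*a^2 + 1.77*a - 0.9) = -3.1185*a^5 + 13.9194*a^4 + 17.3664*a^3 - 35.0441*a^2 - 13.5996*a + 6.462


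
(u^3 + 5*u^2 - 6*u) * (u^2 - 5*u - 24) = u^5 - 55*u^3 - 90*u^2 + 144*u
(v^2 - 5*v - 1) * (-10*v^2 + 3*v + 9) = -10*v^4 + 53*v^3 + 4*v^2 - 48*v - 9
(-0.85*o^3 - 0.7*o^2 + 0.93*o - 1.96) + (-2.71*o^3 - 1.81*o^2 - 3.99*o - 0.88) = -3.56*o^3 - 2.51*o^2 - 3.06*o - 2.84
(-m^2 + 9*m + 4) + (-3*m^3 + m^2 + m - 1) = -3*m^3 + 10*m + 3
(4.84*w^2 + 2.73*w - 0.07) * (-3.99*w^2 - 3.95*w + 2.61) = -19.3116*w^4 - 30.0107*w^3 + 2.1282*w^2 + 7.4018*w - 0.1827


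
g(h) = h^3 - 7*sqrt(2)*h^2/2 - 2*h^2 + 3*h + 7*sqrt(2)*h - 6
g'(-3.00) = 81.60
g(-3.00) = -134.25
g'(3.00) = -1.80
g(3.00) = -2.85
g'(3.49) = 0.93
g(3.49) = -3.12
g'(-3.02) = 82.24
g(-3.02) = -135.88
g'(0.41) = 7.71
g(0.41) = -1.81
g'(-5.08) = 160.93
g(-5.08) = -381.97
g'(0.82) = 3.52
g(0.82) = 0.46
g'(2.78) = -2.56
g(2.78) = -2.36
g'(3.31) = -0.24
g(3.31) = -3.18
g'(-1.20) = 33.90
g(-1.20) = -33.22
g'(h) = 3*h^2 - 7*sqrt(2)*h - 4*h + 3 + 7*sqrt(2)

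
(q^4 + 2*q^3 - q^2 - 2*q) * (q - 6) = q^5 - 4*q^4 - 13*q^3 + 4*q^2 + 12*q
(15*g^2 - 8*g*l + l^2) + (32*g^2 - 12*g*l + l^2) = 47*g^2 - 20*g*l + 2*l^2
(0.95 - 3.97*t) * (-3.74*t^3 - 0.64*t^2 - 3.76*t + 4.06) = 14.8478*t^4 - 1.0122*t^3 + 14.3192*t^2 - 19.6902*t + 3.857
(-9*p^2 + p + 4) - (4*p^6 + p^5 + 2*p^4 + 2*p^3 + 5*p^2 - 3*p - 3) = -4*p^6 - p^5 - 2*p^4 - 2*p^3 - 14*p^2 + 4*p + 7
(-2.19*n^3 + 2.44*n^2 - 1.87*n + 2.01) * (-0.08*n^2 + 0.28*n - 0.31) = 0.1752*n^5 - 0.8084*n^4 + 1.5117*n^3 - 1.4408*n^2 + 1.1425*n - 0.6231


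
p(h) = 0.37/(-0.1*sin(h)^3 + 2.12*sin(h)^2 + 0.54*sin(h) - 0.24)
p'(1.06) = -0.23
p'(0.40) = -8.95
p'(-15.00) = -5.95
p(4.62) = 0.26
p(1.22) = 0.18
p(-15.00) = 1.11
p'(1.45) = -0.04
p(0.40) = 1.29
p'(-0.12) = -0.14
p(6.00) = -1.66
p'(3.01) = 22.67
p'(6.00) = 4.77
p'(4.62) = -0.07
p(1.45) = 0.16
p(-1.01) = 0.42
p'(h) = 0.37*(0.3*sin(h)^2*cos(h) - 4.24*sin(h)*cos(h) - 0.54*cos(h))/(-0.1*sin(h)^3 + 2.12*sin(h)^2 + 0.54*sin(h) - 0.24)^2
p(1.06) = 0.21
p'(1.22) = -0.13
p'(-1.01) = 0.82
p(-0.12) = -1.35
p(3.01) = -2.78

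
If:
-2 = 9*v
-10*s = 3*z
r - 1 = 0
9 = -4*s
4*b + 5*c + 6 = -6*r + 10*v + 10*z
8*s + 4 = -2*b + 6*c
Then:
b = 652/51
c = 295/153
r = 1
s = -9/4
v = -2/9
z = 15/2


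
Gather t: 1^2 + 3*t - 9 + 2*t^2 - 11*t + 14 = 2*t^2 - 8*t + 6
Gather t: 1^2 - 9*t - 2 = -9*t - 1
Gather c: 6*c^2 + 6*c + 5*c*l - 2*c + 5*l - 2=6*c^2 + c*(5*l + 4) + 5*l - 2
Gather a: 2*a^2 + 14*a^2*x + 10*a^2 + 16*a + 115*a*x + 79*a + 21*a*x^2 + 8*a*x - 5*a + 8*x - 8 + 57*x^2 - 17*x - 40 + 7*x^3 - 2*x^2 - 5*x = a^2*(14*x + 12) + a*(21*x^2 + 123*x + 90) + 7*x^3 + 55*x^2 - 14*x - 48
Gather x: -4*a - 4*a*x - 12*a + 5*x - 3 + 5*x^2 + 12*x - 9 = -16*a + 5*x^2 + x*(17 - 4*a) - 12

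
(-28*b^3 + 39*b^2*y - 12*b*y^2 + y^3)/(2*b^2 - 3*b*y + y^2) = (28*b^2 - 11*b*y + y^2)/(-2*b + y)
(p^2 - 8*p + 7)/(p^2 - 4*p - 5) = (-p^2 + 8*p - 7)/(-p^2 + 4*p + 5)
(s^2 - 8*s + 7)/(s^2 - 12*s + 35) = (s - 1)/(s - 5)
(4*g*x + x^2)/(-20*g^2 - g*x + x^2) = x/(-5*g + x)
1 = 1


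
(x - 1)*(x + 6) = x^2 + 5*x - 6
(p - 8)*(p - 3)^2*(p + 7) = p^4 - 7*p^3 - 41*p^2 + 327*p - 504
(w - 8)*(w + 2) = w^2 - 6*w - 16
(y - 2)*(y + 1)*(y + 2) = y^3 + y^2 - 4*y - 4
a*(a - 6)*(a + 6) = a^3 - 36*a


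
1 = 1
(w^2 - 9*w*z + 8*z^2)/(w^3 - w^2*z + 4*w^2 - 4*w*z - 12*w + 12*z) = (w - 8*z)/(w^2 + 4*w - 12)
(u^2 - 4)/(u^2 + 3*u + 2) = (u - 2)/(u + 1)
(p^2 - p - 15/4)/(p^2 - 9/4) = (2*p - 5)/(2*p - 3)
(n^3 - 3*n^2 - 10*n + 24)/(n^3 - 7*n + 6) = (n - 4)/(n - 1)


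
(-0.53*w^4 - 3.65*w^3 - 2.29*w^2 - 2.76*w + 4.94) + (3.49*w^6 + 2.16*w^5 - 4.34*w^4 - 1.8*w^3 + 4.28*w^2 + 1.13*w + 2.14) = 3.49*w^6 + 2.16*w^5 - 4.87*w^4 - 5.45*w^3 + 1.99*w^2 - 1.63*w + 7.08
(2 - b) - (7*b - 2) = 4 - 8*b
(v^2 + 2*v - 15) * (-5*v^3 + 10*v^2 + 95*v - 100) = -5*v^5 + 190*v^3 - 60*v^2 - 1625*v + 1500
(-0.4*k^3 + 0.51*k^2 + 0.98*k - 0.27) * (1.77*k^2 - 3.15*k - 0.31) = -0.708*k^5 + 2.1627*k^4 + 0.2521*k^3 - 3.723*k^2 + 0.5467*k + 0.0837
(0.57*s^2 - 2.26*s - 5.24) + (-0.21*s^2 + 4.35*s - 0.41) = 0.36*s^2 + 2.09*s - 5.65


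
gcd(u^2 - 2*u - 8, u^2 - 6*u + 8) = u - 4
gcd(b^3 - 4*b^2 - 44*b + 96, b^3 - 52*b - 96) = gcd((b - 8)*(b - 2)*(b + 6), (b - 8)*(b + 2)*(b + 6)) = b^2 - 2*b - 48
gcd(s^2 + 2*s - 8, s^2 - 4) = s - 2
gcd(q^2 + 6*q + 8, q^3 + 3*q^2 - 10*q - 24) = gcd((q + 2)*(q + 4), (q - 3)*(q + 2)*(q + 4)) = q^2 + 6*q + 8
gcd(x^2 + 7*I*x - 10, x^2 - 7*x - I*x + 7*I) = 1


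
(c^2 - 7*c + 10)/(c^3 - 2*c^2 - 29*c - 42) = (-c^2 + 7*c - 10)/(-c^3 + 2*c^2 + 29*c + 42)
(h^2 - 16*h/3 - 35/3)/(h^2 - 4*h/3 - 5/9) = 3*(-3*h^2 + 16*h + 35)/(-9*h^2 + 12*h + 5)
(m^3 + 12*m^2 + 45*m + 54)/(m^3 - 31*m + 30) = (m^2 + 6*m + 9)/(m^2 - 6*m + 5)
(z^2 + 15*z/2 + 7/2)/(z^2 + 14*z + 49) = (z + 1/2)/(z + 7)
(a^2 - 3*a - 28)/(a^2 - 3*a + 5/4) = 4*(a^2 - 3*a - 28)/(4*a^2 - 12*a + 5)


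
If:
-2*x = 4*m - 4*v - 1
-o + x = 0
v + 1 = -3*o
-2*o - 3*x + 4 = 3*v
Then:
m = 43/8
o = -7/4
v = 17/4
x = -7/4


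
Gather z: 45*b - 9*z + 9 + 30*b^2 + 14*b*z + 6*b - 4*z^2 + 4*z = 30*b^2 + 51*b - 4*z^2 + z*(14*b - 5) + 9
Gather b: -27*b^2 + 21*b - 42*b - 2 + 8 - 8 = -27*b^2 - 21*b - 2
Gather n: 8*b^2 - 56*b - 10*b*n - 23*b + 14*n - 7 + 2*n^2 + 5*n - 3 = 8*b^2 - 79*b + 2*n^2 + n*(19 - 10*b) - 10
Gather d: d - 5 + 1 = d - 4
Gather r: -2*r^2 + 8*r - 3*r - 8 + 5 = -2*r^2 + 5*r - 3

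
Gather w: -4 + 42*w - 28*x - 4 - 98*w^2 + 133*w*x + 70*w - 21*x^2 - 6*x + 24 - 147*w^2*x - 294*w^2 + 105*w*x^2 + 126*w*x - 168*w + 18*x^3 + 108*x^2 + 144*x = w^2*(-147*x - 392) + w*(105*x^2 + 259*x - 56) + 18*x^3 + 87*x^2 + 110*x + 16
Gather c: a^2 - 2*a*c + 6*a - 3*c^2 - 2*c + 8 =a^2 + 6*a - 3*c^2 + c*(-2*a - 2) + 8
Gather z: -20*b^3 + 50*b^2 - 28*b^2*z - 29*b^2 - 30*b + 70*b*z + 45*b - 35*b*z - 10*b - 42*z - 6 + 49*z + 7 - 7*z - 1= -20*b^3 + 21*b^2 + 5*b + z*(-28*b^2 + 35*b)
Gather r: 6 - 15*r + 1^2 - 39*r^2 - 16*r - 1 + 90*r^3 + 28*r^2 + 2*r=90*r^3 - 11*r^2 - 29*r + 6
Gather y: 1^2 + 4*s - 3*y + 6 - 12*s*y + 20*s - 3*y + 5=24*s + y*(-12*s - 6) + 12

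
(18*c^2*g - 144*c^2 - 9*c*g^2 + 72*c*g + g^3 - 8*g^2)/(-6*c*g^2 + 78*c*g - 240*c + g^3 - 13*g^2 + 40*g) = (-3*c + g)/(g - 5)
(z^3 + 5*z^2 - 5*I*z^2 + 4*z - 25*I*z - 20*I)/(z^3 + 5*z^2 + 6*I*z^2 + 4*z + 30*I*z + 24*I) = (z - 5*I)/(z + 6*I)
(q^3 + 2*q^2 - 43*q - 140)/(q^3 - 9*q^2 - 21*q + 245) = (q + 4)/(q - 7)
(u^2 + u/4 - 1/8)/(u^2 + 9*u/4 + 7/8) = (4*u - 1)/(4*u + 7)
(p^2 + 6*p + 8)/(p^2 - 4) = (p + 4)/(p - 2)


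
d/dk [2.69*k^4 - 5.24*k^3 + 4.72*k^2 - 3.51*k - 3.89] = 10.76*k^3 - 15.72*k^2 + 9.44*k - 3.51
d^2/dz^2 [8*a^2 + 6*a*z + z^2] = 2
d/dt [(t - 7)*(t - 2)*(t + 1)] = 3*t^2 - 16*t + 5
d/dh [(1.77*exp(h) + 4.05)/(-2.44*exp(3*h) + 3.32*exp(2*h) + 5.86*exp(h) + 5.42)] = (8.6376*exp(3*h) + 23.7696*exp(2*h) - 26.892*exp(h) - 14.1396)*exp(h)/(5.9536*exp(6*h) - 16.2016*exp(5*h) - 17.5744*exp(4*h) + 12.4608*exp(3*h) + 70.3284*exp(2*h) + 63.5224*exp(h) + 29.3764)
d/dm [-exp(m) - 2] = -exp(m)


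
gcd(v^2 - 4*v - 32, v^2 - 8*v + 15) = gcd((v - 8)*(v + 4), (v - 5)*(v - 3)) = 1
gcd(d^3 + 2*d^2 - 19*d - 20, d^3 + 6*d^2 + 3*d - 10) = d + 5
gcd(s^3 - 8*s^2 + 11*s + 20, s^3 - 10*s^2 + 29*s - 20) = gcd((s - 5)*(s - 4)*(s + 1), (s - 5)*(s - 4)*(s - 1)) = s^2 - 9*s + 20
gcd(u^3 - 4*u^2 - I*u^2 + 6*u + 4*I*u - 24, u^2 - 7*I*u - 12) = u - 3*I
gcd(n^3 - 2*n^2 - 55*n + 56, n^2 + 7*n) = n + 7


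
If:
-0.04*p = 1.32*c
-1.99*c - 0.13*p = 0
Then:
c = 0.00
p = 0.00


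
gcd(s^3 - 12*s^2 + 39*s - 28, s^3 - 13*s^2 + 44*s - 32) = s^2 - 5*s + 4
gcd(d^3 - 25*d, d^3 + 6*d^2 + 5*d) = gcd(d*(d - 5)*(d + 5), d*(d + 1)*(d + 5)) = d^2 + 5*d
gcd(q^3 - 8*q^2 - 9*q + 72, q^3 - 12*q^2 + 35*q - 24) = q^2 - 11*q + 24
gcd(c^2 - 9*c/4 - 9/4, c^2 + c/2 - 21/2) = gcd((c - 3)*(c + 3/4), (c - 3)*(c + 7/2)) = c - 3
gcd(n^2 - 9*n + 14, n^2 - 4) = n - 2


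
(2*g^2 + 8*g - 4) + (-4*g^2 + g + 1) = -2*g^2 + 9*g - 3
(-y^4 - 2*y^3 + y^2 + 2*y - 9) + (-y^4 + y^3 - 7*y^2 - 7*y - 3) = -2*y^4 - y^3 - 6*y^2 - 5*y - 12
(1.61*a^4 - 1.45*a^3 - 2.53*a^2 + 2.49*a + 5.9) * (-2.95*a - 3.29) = -4.7495*a^5 - 1.0194*a^4 + 12.234*a^3 + 0.978199999999998*a^2 - 25.5971*a - 19.411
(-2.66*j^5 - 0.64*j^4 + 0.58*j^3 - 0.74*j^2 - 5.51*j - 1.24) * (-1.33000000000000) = 3.5378*j^5 + 0.8512*j^4 - 0.7714*j^3 + 0.9842*j^2 + 7.3283*j + 1.6492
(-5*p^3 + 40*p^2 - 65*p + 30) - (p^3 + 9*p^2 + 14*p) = -6*p^3 + 31*p^2 - 79*p + 30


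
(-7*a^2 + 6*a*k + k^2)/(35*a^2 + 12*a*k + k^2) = (-a + k)/(5*a + k)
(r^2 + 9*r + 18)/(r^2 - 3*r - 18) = (r + 6)/(r - 6)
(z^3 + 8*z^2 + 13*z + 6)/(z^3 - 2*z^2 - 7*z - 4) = (z + 6)/(z - 4)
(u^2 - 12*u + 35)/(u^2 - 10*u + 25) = (u - 7)/(u - 5)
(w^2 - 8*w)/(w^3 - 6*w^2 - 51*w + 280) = w/(w^2 + 2*w - 35)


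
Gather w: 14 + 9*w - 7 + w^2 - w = w^2 + 8*w + 7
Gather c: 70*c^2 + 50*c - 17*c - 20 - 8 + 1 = 70*c^2 + 33*c - 27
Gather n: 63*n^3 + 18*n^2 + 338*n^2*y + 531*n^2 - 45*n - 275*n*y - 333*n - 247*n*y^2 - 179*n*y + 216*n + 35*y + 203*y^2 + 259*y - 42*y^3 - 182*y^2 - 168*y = 63*n^3 + n^2*(338*y + 549) + n*(-247*y^2 - 454*y - 162) - 42*y^3 + 21*y^2 + 126*y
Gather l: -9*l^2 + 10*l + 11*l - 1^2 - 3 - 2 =-9*l^2 + 21*l - 6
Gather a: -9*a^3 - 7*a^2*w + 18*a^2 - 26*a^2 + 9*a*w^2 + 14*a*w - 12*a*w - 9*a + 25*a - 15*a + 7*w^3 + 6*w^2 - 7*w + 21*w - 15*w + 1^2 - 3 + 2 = -9*a^3 + a^2*(-7*w - 8) + a*(9*w^2 + 2*w + 1) + 7*w^3 + 6*w^2 - w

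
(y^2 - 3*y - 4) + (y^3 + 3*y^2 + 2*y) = y^3 + 4*y^2 - y - 4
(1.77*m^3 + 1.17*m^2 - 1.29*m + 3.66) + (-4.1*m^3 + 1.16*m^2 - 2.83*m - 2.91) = -2.33*m^3 + 2.33*m^2 - 4.12*m + 0.75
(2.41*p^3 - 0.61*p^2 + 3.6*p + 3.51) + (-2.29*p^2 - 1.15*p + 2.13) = 2.41*p^3 - 2.9*p^2 + 2.45*p + 5.64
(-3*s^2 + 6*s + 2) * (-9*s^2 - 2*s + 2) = 27*s^4 - 48*s^3 - 36*s^2 + 8*s + 4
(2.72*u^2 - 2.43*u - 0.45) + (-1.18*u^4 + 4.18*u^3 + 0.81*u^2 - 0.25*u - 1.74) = -1.18*u^4 + 4.18*u^3 + 3.53*u^2 - 2.68*u - 2.19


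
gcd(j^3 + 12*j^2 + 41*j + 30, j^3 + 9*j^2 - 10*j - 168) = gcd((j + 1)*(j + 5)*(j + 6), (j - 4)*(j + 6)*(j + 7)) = j + 6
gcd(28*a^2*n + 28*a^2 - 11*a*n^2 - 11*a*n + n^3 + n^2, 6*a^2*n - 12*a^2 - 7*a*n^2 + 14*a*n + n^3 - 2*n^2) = 1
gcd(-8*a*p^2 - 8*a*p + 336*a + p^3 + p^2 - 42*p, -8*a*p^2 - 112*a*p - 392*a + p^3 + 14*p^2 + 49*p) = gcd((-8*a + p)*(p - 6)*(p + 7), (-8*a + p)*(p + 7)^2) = -8*a*p - 56*a + p^2 + 7*p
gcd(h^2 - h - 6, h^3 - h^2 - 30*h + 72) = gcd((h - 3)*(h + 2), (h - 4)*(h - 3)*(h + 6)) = h - 3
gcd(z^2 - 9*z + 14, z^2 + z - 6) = z - 2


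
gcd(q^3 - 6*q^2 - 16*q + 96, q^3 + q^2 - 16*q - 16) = q^2 - 16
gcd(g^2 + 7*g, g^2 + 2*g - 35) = g + 7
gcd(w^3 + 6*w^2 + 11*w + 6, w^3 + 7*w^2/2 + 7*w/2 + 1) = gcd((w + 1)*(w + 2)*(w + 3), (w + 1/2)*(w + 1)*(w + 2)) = w^2 + 3*w + 2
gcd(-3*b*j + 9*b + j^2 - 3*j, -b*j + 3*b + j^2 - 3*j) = j - 3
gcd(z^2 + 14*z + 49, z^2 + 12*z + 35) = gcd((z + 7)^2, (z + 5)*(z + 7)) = z + 7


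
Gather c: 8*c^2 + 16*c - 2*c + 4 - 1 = 8*c^2 + 14*c + 3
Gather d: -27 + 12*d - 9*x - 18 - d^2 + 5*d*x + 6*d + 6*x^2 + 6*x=-d^2 + d*(5*x + 18) + 6*x^2 - 3*x - 45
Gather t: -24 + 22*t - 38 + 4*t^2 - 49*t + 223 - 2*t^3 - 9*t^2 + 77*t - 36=-2*t^3 - 5*t^2 + 50*t + 125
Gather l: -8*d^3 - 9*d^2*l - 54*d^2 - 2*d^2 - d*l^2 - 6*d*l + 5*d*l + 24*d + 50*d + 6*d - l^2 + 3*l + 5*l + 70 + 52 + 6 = -8*d^3 - 56*d^2 + 80*d + l^2*(-d - 1) + l*(-9*d^2 - d + 8) + 128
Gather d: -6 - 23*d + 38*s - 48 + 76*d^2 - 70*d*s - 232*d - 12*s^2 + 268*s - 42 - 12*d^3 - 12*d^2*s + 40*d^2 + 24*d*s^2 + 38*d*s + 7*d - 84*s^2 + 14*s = -12*d^3 + d^2*(116 - 12*s) + d*(24*s^2 - 32*s - 248) - 96*s^2 + 320*s - 96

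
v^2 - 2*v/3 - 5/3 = (v - 5/3)*(v + 1)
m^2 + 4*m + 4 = (m + 2)^2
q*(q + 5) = q^2 + 5*q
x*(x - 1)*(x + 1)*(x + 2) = x^4 + 2*x^3 - x^2 - 2*x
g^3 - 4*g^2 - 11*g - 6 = (g - 6)*(g + 1)^2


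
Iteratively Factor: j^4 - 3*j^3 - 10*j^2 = (j + 2)*(j^3 - 5*j^2) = j*(j + 2)*(j^2 - 5*j) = j*(j - 5)*(j + 2)*(j)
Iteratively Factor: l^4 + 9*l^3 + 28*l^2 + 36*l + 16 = (l + 1)*(l^3 + 8*l^2 + 20*l + 16) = (l + 1)*(l + 2)*(l^2 + 6*l + 8) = (l + 1)*(l + 2)*(l + 4)*(l + 2)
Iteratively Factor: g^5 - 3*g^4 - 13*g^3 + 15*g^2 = (g - 5)*(g^4 + 2*g^3 - 3*g^2) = g*(g - 5)*(g^3 + 2*g^2 - 3*g) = g*(g - 5)*(g - 1)*(g^2 + 3*g) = g^2*(g - 5)*(g - 1)*(g + 3)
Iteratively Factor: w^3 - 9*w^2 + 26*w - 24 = (w - 3)*(w^2 - 6*w + 8) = (w - 4)*(w - 3)*(w - 2)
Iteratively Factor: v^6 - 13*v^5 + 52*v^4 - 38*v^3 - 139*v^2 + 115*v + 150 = (v - 3)*(v^5 - 10*v^4 + 22*v^3 + 28*v^2 - 55*v - 50) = (v - 3)*(v + 1)*(v^4 - 11*v^3 + 33*v^2 - 5*v - 50) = (v - 5)*(v - 3)*(v + 1)*(v^3 - 6*v^2 + 3*v + 10) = (v - 5)*(v - 3)*(v - 2)*(v + 1)*(v^2 - 4*v - 5) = (v - 5)*(v - 3)*(v - 2)*(v + 1)^2*(v - 5)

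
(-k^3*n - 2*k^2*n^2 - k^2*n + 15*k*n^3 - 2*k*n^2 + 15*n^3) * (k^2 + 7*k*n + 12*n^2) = -k^5*n - 9*k^4*n^2 - k^4*n - 11*k^3*n^3 - 9*k^3*n^2 + 81*k^2*n^4 - 11*k^2*n^3 + 180*k*n^5 + 81*k*n^4 + 180*n^5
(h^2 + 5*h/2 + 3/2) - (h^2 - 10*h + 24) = 25*h/2 - 45/2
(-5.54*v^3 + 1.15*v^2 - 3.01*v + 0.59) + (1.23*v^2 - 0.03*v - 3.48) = -5.54*v^3 + 2.38*v^2 - 3.04*v - 2.89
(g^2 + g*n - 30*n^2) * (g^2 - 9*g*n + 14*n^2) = g^4 - 8*g^3*n - 25*g^2*n^2 + 284*g*n^3 - 420*n^4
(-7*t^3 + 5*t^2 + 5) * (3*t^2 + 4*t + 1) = -21*t^5 - 13*t^4 + 13*t^3 + 20*t^2 + 20*t + 5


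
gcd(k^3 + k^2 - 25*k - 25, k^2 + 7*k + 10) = k + 5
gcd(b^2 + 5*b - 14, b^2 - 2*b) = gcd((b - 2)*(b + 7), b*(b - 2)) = b - 2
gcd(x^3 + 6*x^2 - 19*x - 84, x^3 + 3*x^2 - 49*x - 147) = x^2 + 10*x + 21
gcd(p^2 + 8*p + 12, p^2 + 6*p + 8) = p + 2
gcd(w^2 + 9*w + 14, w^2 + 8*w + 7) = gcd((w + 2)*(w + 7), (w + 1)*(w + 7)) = w + 7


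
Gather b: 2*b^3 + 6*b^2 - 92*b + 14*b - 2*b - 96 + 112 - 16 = 2*b^3 + 6*b^2 - 80*b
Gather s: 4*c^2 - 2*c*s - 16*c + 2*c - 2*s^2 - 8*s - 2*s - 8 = 4*c^2 - 14*c - 2*s^2 + s*(-2*c - 10) - 8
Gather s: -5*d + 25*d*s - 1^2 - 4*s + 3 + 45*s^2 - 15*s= -5*d + 45*s^2 + s*(25*d - 19) + 2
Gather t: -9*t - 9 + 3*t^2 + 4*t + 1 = 3*t^2 - 5*t - 8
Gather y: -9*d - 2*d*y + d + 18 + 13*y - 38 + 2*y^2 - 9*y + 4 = -8*d + 2*y^2 + y*(4 - 2*d) - 16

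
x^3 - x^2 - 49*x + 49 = (x - 7)*(x - 1)*(x + 7)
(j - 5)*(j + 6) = j^2 + j - 30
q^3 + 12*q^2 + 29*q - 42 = (q - 1)*(q + 6)*(q + 7)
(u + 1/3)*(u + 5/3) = u^2 + 2*u + 5/9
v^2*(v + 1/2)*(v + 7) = v^4 + 15*v^3/2 + 7*v^2/2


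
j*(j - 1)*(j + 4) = j^3 + 3*j^2 - 4*j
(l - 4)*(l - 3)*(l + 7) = l^3 - 37*l + 84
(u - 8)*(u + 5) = u^2 - 3*u - 40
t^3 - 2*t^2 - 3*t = t*(t - 3)*(t + 1)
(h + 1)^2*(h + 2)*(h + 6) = h^4 + 10*h^3 + 29*h^2 + 32*h + 12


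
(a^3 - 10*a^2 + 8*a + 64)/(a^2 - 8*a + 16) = (a^2 - 6*a - 16)/(a - 4)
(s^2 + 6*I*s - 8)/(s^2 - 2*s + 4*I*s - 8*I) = (s + 2*I)/(s - 2)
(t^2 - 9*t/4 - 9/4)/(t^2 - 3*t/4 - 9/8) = 2*(t - 3)/(2*t - 3)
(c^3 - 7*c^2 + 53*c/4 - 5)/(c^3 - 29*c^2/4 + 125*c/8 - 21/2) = 2*(4*c^2 - 12*c + 5)/(8*c^2 - 26*c + 21)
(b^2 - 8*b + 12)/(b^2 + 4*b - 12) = (b - 6)/(b + 6)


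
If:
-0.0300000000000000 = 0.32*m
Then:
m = -0.09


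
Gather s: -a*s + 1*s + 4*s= s*(5 - a)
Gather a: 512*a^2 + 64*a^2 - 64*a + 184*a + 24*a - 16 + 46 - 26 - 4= 576*a^2 + 144*a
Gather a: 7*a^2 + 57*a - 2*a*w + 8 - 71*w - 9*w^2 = 7*a^2 + a*(57 - 2*w) - 9*w^2 - 71*w + 8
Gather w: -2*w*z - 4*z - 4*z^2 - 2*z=-2*w*z - 4*z^2 - 6*z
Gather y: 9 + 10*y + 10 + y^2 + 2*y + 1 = y^2 + 12*y + 20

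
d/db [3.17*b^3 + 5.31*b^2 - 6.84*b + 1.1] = 9.51*b^2 + 10.62*b - 6.84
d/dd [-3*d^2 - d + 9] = -6*d - 1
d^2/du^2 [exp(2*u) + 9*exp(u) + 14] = (4*exp(u) + 9)*exp(u)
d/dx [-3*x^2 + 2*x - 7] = 2 - 6*x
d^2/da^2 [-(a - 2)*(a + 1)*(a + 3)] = -6*a - 4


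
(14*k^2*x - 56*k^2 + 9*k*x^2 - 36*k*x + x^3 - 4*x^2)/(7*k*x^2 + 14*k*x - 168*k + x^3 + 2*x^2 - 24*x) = (2*k + x)/(x + 6)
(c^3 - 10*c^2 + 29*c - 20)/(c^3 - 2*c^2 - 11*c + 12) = (c - 5)/(c + 3)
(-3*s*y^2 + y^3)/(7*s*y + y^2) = y*(-3*s + y)/(7*s + y)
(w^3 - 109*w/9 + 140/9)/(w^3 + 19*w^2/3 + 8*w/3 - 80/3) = (w - 7/3)/(w + 4)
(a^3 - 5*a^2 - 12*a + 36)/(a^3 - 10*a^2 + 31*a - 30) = (a^2 - 3*a - 18)/(a^2 - 8*a + 15)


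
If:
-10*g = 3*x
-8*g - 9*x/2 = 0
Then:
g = 0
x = 0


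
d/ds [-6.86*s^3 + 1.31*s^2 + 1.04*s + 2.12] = -20.58*s^2 + 2.62*s + 1.04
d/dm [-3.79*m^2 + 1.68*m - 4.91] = 1.68 - 7.58*m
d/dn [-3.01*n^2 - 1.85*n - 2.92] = -6.02*n - 1.85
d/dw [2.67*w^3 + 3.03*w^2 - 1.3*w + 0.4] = 8.01*w^2 + 6.06*w - 1.3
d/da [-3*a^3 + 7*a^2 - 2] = a*(14 - 9*a)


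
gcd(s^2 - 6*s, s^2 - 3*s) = s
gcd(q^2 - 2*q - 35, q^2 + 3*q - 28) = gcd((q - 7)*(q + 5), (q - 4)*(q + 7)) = 1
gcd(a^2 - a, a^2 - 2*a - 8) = 1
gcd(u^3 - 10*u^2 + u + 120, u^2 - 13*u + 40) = u^2 - 13*u + 40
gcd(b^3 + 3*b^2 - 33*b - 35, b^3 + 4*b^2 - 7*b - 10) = b + 1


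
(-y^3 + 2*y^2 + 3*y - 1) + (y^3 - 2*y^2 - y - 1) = 2*y - 2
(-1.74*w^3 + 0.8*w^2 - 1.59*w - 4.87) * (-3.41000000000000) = 5.9334*w^3 - 2.728*w^2 + 5.4219*w + 16.6067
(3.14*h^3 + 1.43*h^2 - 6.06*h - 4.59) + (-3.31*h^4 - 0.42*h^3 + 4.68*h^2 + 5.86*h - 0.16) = -3.31*h^4 + 2.72*h^3 + 6.11*h^2 - 0.199999999999999*h - 4.75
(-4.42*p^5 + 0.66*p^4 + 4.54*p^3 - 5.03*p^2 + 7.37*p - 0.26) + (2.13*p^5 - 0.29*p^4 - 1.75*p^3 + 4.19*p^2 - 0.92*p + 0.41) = -2.29*p^5 + 0.37*p^4 + 2.79*p^3 - 0.84*p^2 + 6.45*p + 0.15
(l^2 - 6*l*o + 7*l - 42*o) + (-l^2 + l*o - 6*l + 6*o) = -5*l*o + l - 36*o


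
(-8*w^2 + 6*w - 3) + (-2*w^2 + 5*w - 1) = -10*w^2 + 11*w - 4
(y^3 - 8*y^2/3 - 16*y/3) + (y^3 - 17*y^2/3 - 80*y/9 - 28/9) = 2*y^3 - 25*y^2/3 - 128*y/9 - 28/9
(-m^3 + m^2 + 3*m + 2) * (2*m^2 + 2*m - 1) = -2*m^5 + 9*m^3 + 9*m^2 + m - 2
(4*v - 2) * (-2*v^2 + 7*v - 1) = -8*v^3 + 32*v^2 - 18*v + 2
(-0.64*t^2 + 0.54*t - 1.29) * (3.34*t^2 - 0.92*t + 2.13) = -2.1376*t^4 + 2.3924*t^3 - 6.1686*t^2 + 2.337*t - 2.7477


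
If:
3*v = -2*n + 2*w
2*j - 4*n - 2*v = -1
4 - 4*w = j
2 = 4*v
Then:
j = 1/3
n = 1/6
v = 1/2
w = 11/12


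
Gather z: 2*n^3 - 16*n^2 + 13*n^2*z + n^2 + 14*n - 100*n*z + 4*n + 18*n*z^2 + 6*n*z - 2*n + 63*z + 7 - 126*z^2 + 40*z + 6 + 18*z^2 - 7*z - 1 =2*n^3 - 15*n^2 + 16*n + z^2*(18*n - 108) + z*(13*n^2 - 94*n + 96) + 12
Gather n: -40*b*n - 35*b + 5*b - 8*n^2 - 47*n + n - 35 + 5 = -30*b - 8*n^2 + n*(-40*b - 46) - 30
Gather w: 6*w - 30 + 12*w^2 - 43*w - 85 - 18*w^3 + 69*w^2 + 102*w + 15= -18*w^3 + 81*w^2 + 65*w - 100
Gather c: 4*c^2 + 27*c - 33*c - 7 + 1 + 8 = 4*c^2 - 6*c + 2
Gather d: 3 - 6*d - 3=-6*d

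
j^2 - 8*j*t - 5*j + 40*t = (j - 5)*(j - 8*t)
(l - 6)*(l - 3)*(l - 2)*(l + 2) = l^4 - 9*l^3 + 14*l^2 + 36*l - 72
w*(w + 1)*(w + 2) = w^3 + 3*w^2 + 2*w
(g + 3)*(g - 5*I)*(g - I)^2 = g^4 + 3*g^3 - 7*I*g^3 - 11*g^2 - 21*I*g^2 - 33*g + 5*I*g + 15*I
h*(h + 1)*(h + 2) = h^3 + 3*h^2 + 2*h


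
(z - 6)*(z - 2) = z^2 - 8*z + 12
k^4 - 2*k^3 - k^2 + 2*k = k*(k - 2)*(k - 1)*(k + 1)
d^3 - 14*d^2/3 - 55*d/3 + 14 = (d - 7)*(d - 2/3)*(d + 3)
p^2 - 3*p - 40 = (p - 8)*(p + 5)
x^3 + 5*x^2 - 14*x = x*(x - 2)*(x + 7)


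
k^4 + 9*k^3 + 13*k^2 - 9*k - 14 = (k - 1)*(k + 1)*(k + 2)*(k + 7)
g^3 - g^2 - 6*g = g*(g - 3)*(g + 2)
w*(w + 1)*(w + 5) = w^3 + 6*w^2 + 5*w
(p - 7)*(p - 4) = p^2 - 11*p + 28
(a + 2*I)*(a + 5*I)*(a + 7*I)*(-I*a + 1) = -I*a^4 + 15*a^3 + 73*I*a^2 - 129*a - 70*I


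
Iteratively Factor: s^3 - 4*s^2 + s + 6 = (s - 3)*(s^2 - s - 2) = (s - 3)*(s + 1)*(s - 2)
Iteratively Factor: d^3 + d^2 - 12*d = (d + 4)*(d^2 - 3*d) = d*(d + 4)*(d - 3)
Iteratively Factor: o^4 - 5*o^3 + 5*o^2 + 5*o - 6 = (o + 1)*(o^3 - 6*o^2 + 11*o - 6) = (o - 1)*(o + 1)*(o^2 - 5*o + 6) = (o - 2)*(o - 1)*(o + 1)*(o - 3)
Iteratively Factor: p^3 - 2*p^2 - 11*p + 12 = (p - 1)*(p^2 - p - 12) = (p - 4)*(p - 1)*(p + 3)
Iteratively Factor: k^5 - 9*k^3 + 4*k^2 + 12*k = (k + 1)*(k^4 - k^3 - 8*k^2 + 12*k) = k*(k + 1)*(k^3 - k^2 - 8*k + 12) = k*(k - 2)*(k + 1)*(k^2 + k - 6) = k*(k - 2)*(k + 1)*(k + 3)*(k - 2)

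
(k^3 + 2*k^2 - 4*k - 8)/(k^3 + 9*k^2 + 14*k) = (k^2 - 4)/(k*(k + 7))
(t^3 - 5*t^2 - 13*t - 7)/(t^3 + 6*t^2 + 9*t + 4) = (t - 7)/(t + 4)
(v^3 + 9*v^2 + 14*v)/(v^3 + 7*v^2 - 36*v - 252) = v*(v + 2)/(v^2 - 36)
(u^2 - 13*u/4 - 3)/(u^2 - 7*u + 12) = (u + 3/4)/(u - 3)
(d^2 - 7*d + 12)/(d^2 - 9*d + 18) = (d - 4)/(d - 6)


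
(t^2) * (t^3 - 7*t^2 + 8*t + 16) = t^5 - 7*t^4 + 8*t^3 + 16*t^2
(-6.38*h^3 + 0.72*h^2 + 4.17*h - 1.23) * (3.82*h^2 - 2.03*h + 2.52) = -24.3716*h^5 + 15.7018*h^4 - 1.6098*h^3 - 11.3493*h^2 + 13.0053*h - 3.0996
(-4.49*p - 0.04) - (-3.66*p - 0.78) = 0.74 - 0.83*p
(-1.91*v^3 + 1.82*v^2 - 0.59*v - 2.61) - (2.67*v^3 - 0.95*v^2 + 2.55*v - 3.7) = -4.58*v^3 + 2.77*v^2 - 3.14*v + 1.09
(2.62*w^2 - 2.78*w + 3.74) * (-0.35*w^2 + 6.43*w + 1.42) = -0.917*w^4 + 17.8196*w^3 - 15.464*w^2 + 20.1006*w + 5.3108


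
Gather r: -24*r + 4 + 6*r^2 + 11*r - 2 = 6*r^2 - 13*r + 2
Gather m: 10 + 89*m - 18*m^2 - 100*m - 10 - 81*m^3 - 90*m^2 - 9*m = -81*m^3 - 108*m^2 - 20*m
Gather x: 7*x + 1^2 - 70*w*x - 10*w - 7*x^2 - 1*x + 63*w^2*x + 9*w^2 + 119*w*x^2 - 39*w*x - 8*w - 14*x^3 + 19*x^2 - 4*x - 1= 9*w^2 - 18*w - 14*x^3 + x^2*(119*w + 12) + x*(63*w^2 - 109*w + 2)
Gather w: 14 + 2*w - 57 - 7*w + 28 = -5*w - 15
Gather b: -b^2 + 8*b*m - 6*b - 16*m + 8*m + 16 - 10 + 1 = -b^2 + b*(8*m - 6) - 8*m + 7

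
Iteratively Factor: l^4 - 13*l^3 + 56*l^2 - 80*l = (l - 4)*(l^3 - 9*l^2 + 20*l) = (l - 4)^2*(l^2 - 5*l) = (l - 5)*(l - 4)^2*(l)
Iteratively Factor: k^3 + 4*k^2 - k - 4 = (k + 1)*(k^2 + 3*k - 4) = (k - 1)*(k + 1)*(k + 4)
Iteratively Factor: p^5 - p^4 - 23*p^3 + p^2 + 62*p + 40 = (p + 4)*(p^4 - 5*p^3 - 3*p^2 + 13*p + 10) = (p - 2)*(p + 4)*(p^3 - 3*p^2 - 9*p - 5) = (p - 5)*(p - 2)*(p + 4)*(p^2 + 2*p + 1) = (p - 5)*(p - 2)*(p + 1)*(p + 4)*(p + 1)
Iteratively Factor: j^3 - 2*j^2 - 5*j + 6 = (j - 1)*(j^2 - j - 6) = (j - 1)*(j + 2)*(j - 3)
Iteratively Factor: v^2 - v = (v - 1)*(v)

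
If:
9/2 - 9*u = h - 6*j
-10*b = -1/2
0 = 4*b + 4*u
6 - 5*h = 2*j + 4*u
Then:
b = 1/20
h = 471/320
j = -371/640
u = -1/20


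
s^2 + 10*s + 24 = (s + 4)*(s + 6)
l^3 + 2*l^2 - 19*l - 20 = (l - 4)*(l + 1)*(l + 5)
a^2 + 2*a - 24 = (a - 4)*(a + 6)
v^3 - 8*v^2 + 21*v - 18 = (v - 3)^2*(v - 2)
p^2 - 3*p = p*(p - 3)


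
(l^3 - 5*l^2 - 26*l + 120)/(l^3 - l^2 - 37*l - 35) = (l^2 - 10*l + 24)/(l^2 - 6*l - 7)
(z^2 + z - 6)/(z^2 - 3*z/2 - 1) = 2*(z + 3)/(2*z + 1)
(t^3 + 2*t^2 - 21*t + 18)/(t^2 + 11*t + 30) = (t^2 - 4*t + 3)/(t + 5)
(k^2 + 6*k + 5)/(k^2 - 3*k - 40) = (k + 1)/(k - 8)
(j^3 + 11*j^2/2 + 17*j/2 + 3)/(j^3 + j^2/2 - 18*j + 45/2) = (2*j^3 + 11*j^2 + 17*j + 6)/(2*j^3 + j^2 - 36*j + 45)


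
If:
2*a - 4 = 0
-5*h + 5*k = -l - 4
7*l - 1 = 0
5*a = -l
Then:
No Solution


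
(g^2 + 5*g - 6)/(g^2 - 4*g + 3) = (g + 6)/(g - 3)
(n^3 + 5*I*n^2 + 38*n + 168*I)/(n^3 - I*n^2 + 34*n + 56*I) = (n^2 + I*n + 42)/(n^2 - 5*I*n + 14)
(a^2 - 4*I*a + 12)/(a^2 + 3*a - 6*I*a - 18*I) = (a + 2*I)/(a + 3)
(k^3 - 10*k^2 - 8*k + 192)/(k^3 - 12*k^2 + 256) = (k - 6)/(k - 8)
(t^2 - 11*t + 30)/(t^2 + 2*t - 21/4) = 4*(t^2 - 11*t + 30)/(4*t^2 + 8*t - 21)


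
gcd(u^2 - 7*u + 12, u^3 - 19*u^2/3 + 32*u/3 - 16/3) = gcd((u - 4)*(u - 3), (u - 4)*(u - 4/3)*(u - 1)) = u - 4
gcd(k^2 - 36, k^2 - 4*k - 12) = k - 6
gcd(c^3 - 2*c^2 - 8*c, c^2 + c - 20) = c - 4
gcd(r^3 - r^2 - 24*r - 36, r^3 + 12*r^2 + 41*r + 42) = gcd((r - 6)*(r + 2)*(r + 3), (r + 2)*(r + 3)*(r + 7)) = r^2 + 5*r + 6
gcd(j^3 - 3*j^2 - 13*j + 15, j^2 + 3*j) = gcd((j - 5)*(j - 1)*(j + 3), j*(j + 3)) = j + 3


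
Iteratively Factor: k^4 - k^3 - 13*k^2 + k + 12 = (k + 1)*(k^3 - 2*k^2 - 11*k + 12) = (k + 1)*(k + 3)*(k^2 - 5*k + 4) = (k - 4)*(k + 1)*(k + 3)*(k - 1)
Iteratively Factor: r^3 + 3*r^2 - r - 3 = (r + 3)*(r^2 - 1) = (r - 1)*(r + 3)*(r + 1)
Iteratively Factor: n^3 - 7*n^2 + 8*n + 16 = (n + 1)*(n^2 - 8*n + 16) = (n - 4)*(n + 1)*(n - 4)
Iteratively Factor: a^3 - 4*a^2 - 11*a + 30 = (a - 2)*(a^2 - 2*a - 15) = (a - 2)*(a + 3)*(a - 5)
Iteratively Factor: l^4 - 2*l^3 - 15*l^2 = (l + 3)*(l^3 - 5*l^2) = (l - 5)*(l + 3)*(l^2) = l*(l - 5)*(l + 3)*(l)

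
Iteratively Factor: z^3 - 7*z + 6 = (z + 3)*(z^2 - 3*z + 2) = (z - 1)*(z + 3)*(z - 2)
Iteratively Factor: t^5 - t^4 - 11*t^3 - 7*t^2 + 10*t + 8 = (t - 1)*(t^4 - 11*t^2 - 18*t - 8) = (t - 1)*(t + 1)*(t^3 - t^2 - 10*t - 8) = (t - 1)*(t + 1)^2*(t^2 - 2*t - 8) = (t - 1)*(t + 1)^2*(t + 2)*(t - 4)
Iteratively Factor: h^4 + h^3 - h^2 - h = (h)*(h^3 + h^2 - h - 1) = h*(h + 1)*(h^2 - 1) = h*(h + 1)^2*(h - 1)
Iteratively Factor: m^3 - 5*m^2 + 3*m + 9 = (m - 3)*(m^2 - 2*m - 3) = (m - 3)^2*(m + 1)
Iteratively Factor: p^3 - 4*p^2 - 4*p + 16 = (p - 4)*(p^2 - 4) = (p - 4)*(p - 2)*(p + 2)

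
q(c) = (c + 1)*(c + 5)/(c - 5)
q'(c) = (c + 1)/(c - 5) + (c + 5)/(c - 5) - (c + 1)*(c + 5)/(c - 5)^2 = (c^2 - 10*c - 35)/(c^2 - 10*c + 25)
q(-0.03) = -0.96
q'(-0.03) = -1.37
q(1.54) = -4.80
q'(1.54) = -4.01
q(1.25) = -3.75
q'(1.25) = -3.27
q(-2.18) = 0.46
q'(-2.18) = -0.16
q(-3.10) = 0.49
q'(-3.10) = 0.09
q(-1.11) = 0.07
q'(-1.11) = -0.61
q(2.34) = -9.22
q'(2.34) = -7.48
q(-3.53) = 0.44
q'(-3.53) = 0.18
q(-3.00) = 0.50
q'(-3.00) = 0.06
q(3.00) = -16.00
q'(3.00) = -14.00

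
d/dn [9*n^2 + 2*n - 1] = 18*n + 2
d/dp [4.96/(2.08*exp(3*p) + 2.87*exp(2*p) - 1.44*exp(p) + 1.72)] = (-30.9504*exp(2*p) - 28.4704*exp(p) + 7.1424)*exp(p)/(2.08*exp(3*p) + 2.87*exp(2*p) - 1.44*exp(p) + 1.72)^2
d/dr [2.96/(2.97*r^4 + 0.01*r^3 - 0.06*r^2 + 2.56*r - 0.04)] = (-35.1648*r^3 - 0.0888*r^2 + 0.3552*r - 7.5776)/(2.97*r^4 + 0.01*r^3 - 0.06*r^2 + 2.56*r - 0.04)^2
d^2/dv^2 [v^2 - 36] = 2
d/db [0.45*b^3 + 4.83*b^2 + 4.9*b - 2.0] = 1.35*b^2 + 9.66*b + 4.9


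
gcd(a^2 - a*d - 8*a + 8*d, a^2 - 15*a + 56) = a - 8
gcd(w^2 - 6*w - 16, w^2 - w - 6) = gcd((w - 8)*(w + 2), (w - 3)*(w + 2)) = w + 2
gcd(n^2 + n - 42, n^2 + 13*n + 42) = n + 7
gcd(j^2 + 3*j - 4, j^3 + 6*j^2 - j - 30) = 1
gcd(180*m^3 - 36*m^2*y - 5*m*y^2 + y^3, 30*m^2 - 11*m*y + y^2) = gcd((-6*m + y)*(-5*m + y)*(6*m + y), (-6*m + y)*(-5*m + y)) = 30*m^2 - 11*m*y + y^2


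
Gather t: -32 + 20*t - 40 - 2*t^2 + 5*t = -2*t^2 + 25*t - 72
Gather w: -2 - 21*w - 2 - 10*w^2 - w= -10*w^2 - 22*w - 4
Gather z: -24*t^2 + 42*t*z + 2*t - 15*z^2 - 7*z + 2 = -24*t^2 + 2*t - 15*z^2 + z*(42*t - 7) + 2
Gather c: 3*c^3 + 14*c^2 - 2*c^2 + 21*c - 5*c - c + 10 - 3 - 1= 3*c^3 + 12*c^2 + 15*c + 6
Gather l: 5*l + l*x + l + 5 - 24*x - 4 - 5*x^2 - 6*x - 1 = l*(x + 6) - 5*x^2 - 30*x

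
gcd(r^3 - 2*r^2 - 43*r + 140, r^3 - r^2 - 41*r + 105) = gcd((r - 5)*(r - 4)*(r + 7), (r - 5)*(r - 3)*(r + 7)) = r^2 + 2*r - 35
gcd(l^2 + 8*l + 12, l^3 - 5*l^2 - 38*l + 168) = l + 6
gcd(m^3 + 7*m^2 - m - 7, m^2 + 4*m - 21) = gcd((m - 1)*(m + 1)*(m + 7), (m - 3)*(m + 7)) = m + 7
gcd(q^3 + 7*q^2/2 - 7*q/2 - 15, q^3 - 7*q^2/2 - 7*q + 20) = q^2 + q/2 - 5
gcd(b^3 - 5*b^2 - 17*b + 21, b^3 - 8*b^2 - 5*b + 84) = b^2 - 4*b - 21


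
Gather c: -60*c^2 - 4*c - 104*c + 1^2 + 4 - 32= -60*c^2 - 108*c - 27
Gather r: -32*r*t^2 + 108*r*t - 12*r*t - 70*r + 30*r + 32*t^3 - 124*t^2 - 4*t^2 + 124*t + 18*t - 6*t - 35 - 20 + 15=r*(-32*t^2 + 96*t - 40) + 32*t^3 - 128*t^2 + 136*t - 40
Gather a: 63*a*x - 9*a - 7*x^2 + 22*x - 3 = a*(63*x - 9) - 7*x^2 + 22*x - 3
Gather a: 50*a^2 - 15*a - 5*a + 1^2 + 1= 50*a^2 - 20*a + 2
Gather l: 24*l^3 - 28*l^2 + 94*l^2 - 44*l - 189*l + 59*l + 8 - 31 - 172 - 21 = 24*l^3 + 66*l^2 - 174*l - 216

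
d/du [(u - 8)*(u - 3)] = 2*u - 11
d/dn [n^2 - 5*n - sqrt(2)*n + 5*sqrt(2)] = 2*n - 5 - sqrt(2)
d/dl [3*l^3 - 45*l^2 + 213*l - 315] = 9*l^2 - 90*l + 213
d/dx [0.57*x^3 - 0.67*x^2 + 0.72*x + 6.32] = 1.71*x^2 - 1.34*x + 0.72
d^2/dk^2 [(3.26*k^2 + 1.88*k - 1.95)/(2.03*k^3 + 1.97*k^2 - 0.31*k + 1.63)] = (26.868268*k^6 + 46.483752*k^5 - 39.010104*k^4 - 254.85*k^3 - 175.50162*k^2 + 9.638112*k + 31.371416)/(8.365427*k^9 + 24.354519*k^8 + 19.802244*k^7 + 20.358248*k^6 + 36.08721*k^5 + 13.390998*k^4 + 10.178084*k^3 + 16.172208*k^2 - 2.470917*k + 4.330747)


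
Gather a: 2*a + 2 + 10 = 2*a + 12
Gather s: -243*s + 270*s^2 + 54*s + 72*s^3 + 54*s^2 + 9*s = 72*s^3 + 324*s^2 - 180*s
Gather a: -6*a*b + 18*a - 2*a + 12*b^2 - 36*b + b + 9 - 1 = a*(16 - 6*b) + 12*b^2 - 35*b + 8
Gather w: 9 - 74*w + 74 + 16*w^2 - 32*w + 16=16*w^2 - 106*w + 99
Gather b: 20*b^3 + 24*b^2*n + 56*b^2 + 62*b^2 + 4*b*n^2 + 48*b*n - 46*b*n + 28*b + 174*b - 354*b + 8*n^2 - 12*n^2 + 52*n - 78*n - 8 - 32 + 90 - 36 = 20*b^3 + b^2*(24*n + 118) + b*(4*n^2 + 2*n - 152) - 4*n^2 - 26*n + 14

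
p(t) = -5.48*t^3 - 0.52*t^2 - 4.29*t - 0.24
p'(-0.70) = -11.62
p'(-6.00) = -589.89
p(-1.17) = 12.84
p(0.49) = -3.11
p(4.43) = -505.87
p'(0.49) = -8.75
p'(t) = -16.44*t^2 - 1.04*t - 4.29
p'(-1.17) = -25.58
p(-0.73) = 4.75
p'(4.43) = -331.53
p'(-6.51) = -694.25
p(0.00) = -0.24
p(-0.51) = 2.54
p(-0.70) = 4.39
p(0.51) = -3.29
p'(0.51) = -9.10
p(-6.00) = 1190.46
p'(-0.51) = -8.04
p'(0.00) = -4.29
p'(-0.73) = -12.29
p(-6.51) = 1517.55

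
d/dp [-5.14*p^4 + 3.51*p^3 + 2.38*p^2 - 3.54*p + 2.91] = -20.56*p^3 + 10.53*p^2 + 4.76*p - 3.54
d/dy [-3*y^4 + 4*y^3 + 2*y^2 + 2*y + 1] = -12*y^3 + 12*y^2 + 4*y + 2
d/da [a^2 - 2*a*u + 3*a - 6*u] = 2*a - 2*u + 3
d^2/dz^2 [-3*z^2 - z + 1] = -6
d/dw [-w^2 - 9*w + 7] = -2*w - 9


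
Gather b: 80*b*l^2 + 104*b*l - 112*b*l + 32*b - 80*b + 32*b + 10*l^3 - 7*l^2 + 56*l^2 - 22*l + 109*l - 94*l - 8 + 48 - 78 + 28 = b*(80*l^2 - 8*l - 16) + 10*l^3 + 49*l^2 - 7*l - 10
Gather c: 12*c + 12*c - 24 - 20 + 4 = 24*c - 40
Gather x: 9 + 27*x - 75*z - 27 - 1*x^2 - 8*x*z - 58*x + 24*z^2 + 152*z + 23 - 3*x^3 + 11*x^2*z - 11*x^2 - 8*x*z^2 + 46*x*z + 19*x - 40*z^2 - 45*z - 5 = -3*x^3 + x^2*(11*z - 12) + x*(-8*z^2 + 38*z - 12) - 16*z^2 + 32*z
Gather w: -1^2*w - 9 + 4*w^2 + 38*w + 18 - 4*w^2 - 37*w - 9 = 0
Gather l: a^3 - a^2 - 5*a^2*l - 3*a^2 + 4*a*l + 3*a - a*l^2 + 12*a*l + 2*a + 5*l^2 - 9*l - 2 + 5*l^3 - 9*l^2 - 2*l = a^3 - 4*a^2 + 5*a + 5*l^3 + l^2*(-a - 4) + l*(-5*a^2 + 16*a - 11) - 2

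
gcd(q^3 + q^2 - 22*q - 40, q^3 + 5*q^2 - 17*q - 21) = 1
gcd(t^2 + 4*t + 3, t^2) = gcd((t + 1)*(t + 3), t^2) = 1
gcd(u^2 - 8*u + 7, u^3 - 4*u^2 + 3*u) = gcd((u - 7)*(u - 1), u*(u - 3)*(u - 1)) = u - 1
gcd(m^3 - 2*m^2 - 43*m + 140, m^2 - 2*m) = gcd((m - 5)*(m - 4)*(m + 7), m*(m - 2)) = 1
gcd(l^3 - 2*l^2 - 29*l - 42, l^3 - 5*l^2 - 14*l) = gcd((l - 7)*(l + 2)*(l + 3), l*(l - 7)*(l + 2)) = l^2 - 5*l - 14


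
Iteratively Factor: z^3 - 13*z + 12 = (z - 3)*(z^2 + 3*z - 4) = (z - 3)*(z + 4)*(z - 1)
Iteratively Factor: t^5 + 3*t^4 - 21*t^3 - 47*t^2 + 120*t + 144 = (t - 3)*(t^4 + 6*t^3 - 3*t^2 - 56*t - 48) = (t - 3)^2*(t^3 + 9*t^2 + 24*t + 16) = (t - 3)^2*(t + 4)*(t^2 + 5*t + 4) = (t - 3)^2*(t + 4)^2*(t + 1)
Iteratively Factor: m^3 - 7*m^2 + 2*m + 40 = (m + 2)*(m^2 - 9*m + 20) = (m - 4)*(m + 2)*(m - 5)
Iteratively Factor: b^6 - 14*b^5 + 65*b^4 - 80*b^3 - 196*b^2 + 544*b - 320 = (b - 1)*(b^5 - 13*b^4 + 52*b^3 - 28*b^2 - 224*b + 320) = (b - 4)*(b - 1)*(b^4 - 9*b^3 + 16*b^2 + 36*b - 80) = (b - 4)*(b - 2)*(b - 1)*(b^3 - 7*b^2 + 2*b + 40) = (b - 4)^2*(b - 2)*(b - 1)*(b^2 - 3*b - 10) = (b - 4)^2*(b - 2)*(b - 1)*(b + 2)*(b - 5)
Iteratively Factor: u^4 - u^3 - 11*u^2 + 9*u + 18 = (u + 3)*(u^3 - 4*u^2 + u + 6) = (u - 2)*(u + 3)*(u^2 - 2*u - 3) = (u - 3)*(u - 2)*(u + 3)*(u + 1)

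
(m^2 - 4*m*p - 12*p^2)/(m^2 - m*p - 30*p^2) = (m + 2*p)/(m + 5*p)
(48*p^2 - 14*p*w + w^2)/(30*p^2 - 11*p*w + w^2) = (8*p - w)/(5*p - w)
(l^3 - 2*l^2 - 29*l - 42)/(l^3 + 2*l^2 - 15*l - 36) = (l^2 - 5*l - 14)/(l^2 - l - 12)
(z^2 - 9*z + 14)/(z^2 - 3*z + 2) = (z - 7)/(z - 1)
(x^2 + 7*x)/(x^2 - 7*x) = (x + 7)/(x - 7)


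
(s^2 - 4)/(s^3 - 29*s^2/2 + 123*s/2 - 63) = 2*(s^2 - 4)/(2*s^3 - 29*s^2 + 123*s - 126)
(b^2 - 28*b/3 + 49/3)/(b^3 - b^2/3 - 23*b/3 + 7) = (b - 7)/(b^2 + 2*b - 3)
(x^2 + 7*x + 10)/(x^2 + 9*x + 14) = (x + 5)/(x + 7)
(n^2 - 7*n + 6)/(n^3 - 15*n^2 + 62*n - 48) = 1/(n - 8)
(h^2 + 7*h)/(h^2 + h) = (h + 7)/(h + 1)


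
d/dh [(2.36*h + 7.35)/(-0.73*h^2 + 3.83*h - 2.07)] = (1.7228*h^2 + 10.731*h - 33.0357)/(0.5329*h^4 - 5.5918*h^3 + 17.6911*h^2 - 15.8562*h + 4.2849)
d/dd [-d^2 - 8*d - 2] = -2*d - 8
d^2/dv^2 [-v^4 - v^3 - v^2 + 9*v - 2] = -12*v^2 - 6*v - 2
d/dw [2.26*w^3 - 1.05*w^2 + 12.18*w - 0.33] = 6.78*w^2 - 2.1*w + 12.18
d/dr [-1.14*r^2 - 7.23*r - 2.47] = -2.28*r - 7.23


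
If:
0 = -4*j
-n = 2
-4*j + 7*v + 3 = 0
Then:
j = 0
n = -2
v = -3/7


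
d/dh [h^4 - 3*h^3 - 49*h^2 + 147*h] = 4*h^3 - 9*h^2 - 98*h + 147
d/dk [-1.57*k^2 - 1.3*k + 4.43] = -3.14*k - 1.3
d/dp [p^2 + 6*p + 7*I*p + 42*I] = 2*p + 6 + 7*I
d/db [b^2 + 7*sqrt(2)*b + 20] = 2*b + 7*sqrt(2)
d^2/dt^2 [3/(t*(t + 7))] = 6*(t^2 + t*(t + 7) + (t + 7)^2)/(t^3*(t + 7)^3)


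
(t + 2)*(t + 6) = t^2 + 8*t + 12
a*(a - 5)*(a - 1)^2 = a^4 - 7*a^3 + 11*a^2 - 5*a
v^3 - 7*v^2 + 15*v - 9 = (v - 3)^2*(v - 1)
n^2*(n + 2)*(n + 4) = n^4 + 6*n^3 + 8*n^2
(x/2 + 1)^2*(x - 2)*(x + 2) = x^4/4 + x^3 - 4*x - 4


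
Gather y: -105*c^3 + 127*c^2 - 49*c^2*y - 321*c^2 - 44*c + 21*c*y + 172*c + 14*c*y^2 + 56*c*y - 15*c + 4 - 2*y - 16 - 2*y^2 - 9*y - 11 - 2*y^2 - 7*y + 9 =-105*c^3 - 194*c^2 + 113*c + y^2*(14*c - 4) + y*(-49*c^2 + 77*c - 18) - 14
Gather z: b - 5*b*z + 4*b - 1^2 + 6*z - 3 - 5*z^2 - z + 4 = 5*b - 5*z^2 + z*(5 - 5*b)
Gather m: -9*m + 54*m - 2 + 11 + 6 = 45*m + 15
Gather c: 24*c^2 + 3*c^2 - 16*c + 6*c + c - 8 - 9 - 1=27*c^2 - 9*c - 18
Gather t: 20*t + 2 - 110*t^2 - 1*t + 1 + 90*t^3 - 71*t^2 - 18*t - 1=90*t^3 - 181*t^2 + t + 2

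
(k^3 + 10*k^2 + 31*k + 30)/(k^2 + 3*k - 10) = (k^2 + 5*k + 6)/(k - 2)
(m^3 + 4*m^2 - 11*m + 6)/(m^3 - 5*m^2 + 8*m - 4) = (m^2 + 5*m - 6)/(m^2 - 4*m + 4)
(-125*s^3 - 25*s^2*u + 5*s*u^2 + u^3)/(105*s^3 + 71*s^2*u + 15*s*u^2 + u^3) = (-25*s^2 + u^2)/(21*s^2 + 10*s*u + u^2)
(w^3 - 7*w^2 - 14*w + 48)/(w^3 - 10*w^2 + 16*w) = (w + 3)/w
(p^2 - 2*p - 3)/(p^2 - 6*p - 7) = (p - 3)/(p - 7)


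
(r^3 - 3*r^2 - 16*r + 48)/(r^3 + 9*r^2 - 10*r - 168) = (r^2 + r - 12)/(r^2 + 13*r + 42)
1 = 1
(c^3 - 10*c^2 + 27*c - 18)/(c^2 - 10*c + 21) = (c^2 - 7*c + 6)/(c - 7)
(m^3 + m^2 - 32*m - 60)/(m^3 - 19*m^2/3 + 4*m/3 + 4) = 3*(m^2 + 7*m + 10)/(3*m^2 - m - 2)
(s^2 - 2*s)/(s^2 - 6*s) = (s - 2)/(s - 6)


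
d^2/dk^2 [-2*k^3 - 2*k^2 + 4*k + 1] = -12*k - 4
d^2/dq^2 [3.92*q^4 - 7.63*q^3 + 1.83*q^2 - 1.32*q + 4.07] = 47.04*q^2 - 45.78*q + 3.66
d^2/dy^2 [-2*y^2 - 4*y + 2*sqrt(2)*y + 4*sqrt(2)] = -4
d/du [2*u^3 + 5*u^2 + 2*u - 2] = 6*u^2 + 10*u + 2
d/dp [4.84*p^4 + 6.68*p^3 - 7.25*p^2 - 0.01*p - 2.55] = 19.36*p^3 + 20.04*p^2 - 14.5*p - 0.01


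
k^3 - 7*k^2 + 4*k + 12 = (k - 6)*(k - 2)*(k + 1)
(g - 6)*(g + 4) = g^2 - 2*g - 24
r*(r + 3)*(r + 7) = r^3 + 10*r^2 + 21*r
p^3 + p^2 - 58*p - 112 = (p - 8)*(p + 2)*(p + 7)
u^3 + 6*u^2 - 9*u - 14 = (u - 2)*(u + 1)*(u + 7)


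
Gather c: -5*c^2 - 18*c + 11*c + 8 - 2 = -5*c^2 - 7*c + 6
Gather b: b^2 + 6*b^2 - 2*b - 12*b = 7*b^2 - 14*b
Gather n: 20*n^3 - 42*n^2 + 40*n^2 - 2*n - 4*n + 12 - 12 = 20*n^3 - 2*n^2 - 6*n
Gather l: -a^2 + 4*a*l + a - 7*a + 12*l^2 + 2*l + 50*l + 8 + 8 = -a^2 - 6*a + 12*l^2 + l*(4*a + 52) + 16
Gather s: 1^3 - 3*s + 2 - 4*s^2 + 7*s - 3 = -4*s^2 + 4*s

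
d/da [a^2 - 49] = 2*a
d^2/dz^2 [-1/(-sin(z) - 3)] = (3*sin(z) + cos(z)^2 + 1)/(sin(z) + 3)^3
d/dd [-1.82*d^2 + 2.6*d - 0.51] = 2.6 - 3.64*d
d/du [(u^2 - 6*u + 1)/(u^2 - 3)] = 2*(3*u^2 - 4*u + 9)/(u^4 - 6*u^2 + 9)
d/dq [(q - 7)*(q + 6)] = 2*q - 1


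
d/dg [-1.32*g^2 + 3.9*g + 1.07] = 3.9 - 2.64*g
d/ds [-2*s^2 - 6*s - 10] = -4*s - 6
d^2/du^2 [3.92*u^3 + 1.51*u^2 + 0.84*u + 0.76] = 23.52*u + 3.02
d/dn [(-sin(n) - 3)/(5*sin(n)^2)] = (sin(n) + 6)*cos(n)/(5*sin(n)^3)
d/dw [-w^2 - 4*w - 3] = -2*w - 4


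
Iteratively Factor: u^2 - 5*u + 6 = (u - 2)*(u - 3)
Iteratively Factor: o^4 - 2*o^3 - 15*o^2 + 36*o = (o - 3)*(o^3 + o^2 - 12*o) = o*(o - 3)*(o^2 + o - 12) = o*(o - 3)^2*(o + 4)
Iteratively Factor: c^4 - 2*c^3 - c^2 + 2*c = (c - 1)*(c^3 - c^2 - 2*c) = (c - 2)*(c - 1)*(c^2 + c) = (c - 2)*(c - 1)*(c + 1)*(c)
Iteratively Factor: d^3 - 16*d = (d - 4)*(d^2 + 4*d) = d*(d - 4)*(d + 4)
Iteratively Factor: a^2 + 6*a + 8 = (a + 4)*(a + 2)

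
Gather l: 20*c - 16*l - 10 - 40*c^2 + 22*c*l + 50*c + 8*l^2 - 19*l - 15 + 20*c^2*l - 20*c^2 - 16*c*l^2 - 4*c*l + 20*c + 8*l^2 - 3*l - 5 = -60*c^2 + 90*c + l^2*(16 - 16*c) + l*(20*c^2 + 18*c - 38) - 30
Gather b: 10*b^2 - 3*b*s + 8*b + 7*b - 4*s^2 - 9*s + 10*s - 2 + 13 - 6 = 10*b^2 + b*(15 - 3*s) - 4*s^2 + s + 5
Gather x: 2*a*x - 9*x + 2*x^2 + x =2*x^2 + x*(2*a - 8)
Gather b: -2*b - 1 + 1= -2*b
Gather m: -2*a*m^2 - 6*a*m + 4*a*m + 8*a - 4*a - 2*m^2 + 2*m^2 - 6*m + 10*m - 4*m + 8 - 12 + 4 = -2*a*m^2 - 2*a*m + 4*a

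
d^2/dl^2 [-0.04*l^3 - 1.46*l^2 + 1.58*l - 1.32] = -0.24*l - 2.92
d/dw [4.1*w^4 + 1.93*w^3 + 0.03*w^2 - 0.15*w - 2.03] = 16.4*w^3 + 5.79*w^2 + 0.06*w - 0.15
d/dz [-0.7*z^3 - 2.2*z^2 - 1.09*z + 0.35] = -2.1*z^2 - 4.4*z - 1.09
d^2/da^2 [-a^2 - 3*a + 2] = -2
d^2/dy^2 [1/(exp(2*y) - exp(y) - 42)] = ((1 - 4*exp(y))*(-exp(2*y) + exp(y) + 42) - 2*(2*exp(y) - 1)^2*exp(y))*exp(y)/(-exp(2*y) + exp(y) + 42)^3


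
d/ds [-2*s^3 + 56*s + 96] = 56 - 6*s^2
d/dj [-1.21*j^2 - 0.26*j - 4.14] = -2.42*j - 0.26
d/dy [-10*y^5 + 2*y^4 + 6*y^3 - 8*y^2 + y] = -50*y^4 + 8*y^3 + 18*y^2 - 16*y + 1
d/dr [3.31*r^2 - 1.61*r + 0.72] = 6.62*r - 1.61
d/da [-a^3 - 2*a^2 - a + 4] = -3*a^2 - 4*a - 1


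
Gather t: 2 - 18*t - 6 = -18*t - 4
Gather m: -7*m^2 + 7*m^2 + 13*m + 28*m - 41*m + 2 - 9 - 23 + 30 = 0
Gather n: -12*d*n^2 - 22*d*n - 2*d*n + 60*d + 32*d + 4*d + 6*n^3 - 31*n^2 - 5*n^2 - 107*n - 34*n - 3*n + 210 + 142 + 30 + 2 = 96*d + 6*n^3 + n^2*(-12*d - 36) + n*(-24*d - 144) + 384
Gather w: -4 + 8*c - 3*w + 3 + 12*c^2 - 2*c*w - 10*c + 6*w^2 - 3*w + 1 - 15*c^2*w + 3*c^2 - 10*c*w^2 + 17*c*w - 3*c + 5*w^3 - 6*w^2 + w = 15*c^2 - 10*c*w^2 - 5*c + 5*w^3 + w*(-15*c^2 + 15*c - 5)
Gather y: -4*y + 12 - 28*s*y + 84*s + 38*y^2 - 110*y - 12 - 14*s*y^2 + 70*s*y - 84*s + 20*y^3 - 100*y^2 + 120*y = 20*y^3 + y^2*(-14*s - 62) + y*(42*s + 6)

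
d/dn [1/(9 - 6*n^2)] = 4*n/(3*(2*n^2 - 3)^2)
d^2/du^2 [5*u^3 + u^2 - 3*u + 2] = 30*u + 2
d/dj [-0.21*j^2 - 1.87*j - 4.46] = -0.42*j - 1.87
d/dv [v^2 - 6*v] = 2*v - 6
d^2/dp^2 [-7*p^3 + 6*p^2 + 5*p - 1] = 12 - 42*p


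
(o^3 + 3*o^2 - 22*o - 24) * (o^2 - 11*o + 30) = o^5 - 8*o^4 - 25*o^3 + 308*o^2 - 396*o - 720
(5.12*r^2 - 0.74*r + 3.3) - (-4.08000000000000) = 5.12*r^2 - 0.74*r + 7.38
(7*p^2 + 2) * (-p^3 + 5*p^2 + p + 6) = -7*p^5 + 35*p^4 + 5*p^3 + 52*p^2 + 2*p + 12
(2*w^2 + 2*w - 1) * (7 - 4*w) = -8*w^3 + 6*w^2 + 18*w - 7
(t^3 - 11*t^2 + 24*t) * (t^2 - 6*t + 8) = t^5 - 17*t^4 + 98*t^3 - 232*t^2 + 192*t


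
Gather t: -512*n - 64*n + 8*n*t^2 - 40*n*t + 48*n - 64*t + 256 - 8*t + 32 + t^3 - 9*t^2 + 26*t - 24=-528*n + t^3 + t^2*(8*n - 9) + t*(-40*n - 46) + 264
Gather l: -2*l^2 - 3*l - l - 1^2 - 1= -2*l^2 - 4*l - 2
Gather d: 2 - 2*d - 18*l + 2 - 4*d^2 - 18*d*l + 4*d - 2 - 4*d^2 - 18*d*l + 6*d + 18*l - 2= -8*d^2 + d*(8 - 36*l)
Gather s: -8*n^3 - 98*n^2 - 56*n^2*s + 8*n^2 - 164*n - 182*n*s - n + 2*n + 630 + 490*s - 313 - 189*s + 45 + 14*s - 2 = -8*n^3 - 90*n^2 - 163*n + s*(-56*n^2 - 182*n + 315) + 360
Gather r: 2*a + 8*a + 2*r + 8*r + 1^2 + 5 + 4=10*a + 10*r + 10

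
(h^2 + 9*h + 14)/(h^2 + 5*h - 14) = (h + 2)/(h - 2)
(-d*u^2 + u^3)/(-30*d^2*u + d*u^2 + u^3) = u*(-d + u)/(-30*d^2 + d*u + u^2)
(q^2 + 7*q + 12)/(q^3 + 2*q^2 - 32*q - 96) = (q + 3)/(q^2 - 2*q - 24)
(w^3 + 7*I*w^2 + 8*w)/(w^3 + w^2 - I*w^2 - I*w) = (w + 8*I)/(w + 1)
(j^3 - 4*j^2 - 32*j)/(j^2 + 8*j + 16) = j*(j - 8)/(j + 4)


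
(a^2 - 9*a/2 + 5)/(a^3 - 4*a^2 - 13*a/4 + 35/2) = 2*(a - 2)/(2*a^2 - 3*a - 14)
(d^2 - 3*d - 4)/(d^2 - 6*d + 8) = (d + 1)/(d - 2)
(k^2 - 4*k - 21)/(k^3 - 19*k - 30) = (k - 7)/(k^2 - 3*k - 10)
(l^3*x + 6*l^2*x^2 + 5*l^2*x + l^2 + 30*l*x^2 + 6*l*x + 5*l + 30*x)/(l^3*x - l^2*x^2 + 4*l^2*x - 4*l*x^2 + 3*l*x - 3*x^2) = (l^3*x + 6*l^2*x^2 + 5*l^2*x + l^2 + 30*l*x^2 + 6*l*x + 5*l + 30*x)/(x*(l^3 - l^2*x + 4*l^2 - 4*l*x + 3*l - 3*x))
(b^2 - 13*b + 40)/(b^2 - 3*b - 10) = (b - 8)/(b + 2)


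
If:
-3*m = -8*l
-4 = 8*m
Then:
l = -3/16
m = -1/2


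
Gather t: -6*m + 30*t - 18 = -6*m + 30*t - 18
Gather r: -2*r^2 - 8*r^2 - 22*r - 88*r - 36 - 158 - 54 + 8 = -10*r^2 - 110*r - 240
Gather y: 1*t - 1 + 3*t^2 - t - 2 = 3*t^2 - 3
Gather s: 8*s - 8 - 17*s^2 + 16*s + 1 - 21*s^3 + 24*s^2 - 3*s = -21*s^3 + 7*s^2 + 21*s - 7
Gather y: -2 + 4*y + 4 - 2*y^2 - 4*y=2 - 2*y^2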